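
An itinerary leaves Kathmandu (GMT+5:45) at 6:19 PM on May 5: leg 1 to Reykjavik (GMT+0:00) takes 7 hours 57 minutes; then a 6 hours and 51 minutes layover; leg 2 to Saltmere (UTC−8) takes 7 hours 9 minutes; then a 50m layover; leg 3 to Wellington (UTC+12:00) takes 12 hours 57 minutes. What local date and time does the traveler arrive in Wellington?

Convert departure to UTC: 6:19 PM − 5:45 = 12:34 PM UTC on May 5.
Add 7 hours 57 minutes leg 1 → 8:31 PM UTC.
Add 6 hours 51 minutes layover in Reykjavik → 3:22 AM UTC (May 6).
Add 7 hours and 9 minutes leg 2 → 10:31 AM UTC.
Add 50 minutes layover in Saltmere → 11:21 AM UTC.
Add 12 hours and 57 minutes leg 3 → 12:18 AM UTC (May 7).
Wellington is UTC+12:00, so local arrival = 12:18 AM + 12:00 = 12:18 PM on May 7.

12:18 PM on May 7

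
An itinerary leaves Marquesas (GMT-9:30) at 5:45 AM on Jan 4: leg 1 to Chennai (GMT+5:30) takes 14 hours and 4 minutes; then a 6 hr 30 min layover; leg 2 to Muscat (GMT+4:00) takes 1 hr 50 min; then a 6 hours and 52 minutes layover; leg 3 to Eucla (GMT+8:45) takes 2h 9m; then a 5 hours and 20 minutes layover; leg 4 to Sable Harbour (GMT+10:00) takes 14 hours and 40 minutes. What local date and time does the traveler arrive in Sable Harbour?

Convert departure to UTC: 5:45 AM + 9:30 = 3:15 PM UTC on Jan 4.
Add 14 hours 4 minutes leg 1 → 5:19 AM UTC (Jan 5).
Add 6 hours 30 minutes layover in Chennai → 11:49 AM UTC.
Add 1 hour 50 minutes leg 2 → 1:39 PM UTC.
Add 6 hours and 52 minutes layover in Muscat → 8:31 PM UTC.
Add 2 hours 9 minutes leg 3 → 10:40 PM UTC.
Add 5 hours 20 minutes layover in Eucla → 4:00 AM UTC (Jan 6).
Add 14 hours and 40 minutes leg 4 → 6:40 PM UTC.
Sable Harbour is UTC+10:00, so local arrival = 6:40 PM + 10:00 = 4:40 AM on Jan 7.

4:40 AM on January 7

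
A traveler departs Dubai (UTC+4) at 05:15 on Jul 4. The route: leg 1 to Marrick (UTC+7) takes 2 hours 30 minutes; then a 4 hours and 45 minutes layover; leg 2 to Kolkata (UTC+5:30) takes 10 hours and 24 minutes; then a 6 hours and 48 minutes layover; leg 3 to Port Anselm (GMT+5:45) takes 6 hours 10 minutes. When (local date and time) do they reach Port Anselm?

Convert departure to UTC: 05:15 − 4:00 = 01:15 UTC on Jul 4.
Add 2 hours and 30 minutes leg 1 → 03:45 UTC.
Add 4 hours and 45 minutes layover in Marrick → 08:30 UTC.
Add 10 hours 24 minutes leg 2 → 18:54 UTC.
Add 6 hours 48 minutes layover in Kolkata → 01:42 UTC (Jul 5).
Add 6 hours 10 minutes leg 3 → 07:52 UTC.
Port Anselm is UTC+5:45, so local arrival = 07:52 + 5:45 = 13:37 on Jul 5.

13:37 on July 5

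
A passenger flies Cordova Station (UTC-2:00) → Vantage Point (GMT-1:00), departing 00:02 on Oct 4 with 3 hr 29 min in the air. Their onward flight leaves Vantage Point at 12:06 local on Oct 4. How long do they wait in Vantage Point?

Convert departure to UTC: 00:02 + 2:00 = 02:02 UTC on Oct 4.
Add 3 hours 29 minutes flight time → 05:31 UTC.
Vantage Point is UTC−1:00, so local arrival = 05:31 − 1:00 = 04:31 on Oct 4.
Layover = 12:06 − 04:31 = 7 hours 35 minutes.

7 hours 35 minutes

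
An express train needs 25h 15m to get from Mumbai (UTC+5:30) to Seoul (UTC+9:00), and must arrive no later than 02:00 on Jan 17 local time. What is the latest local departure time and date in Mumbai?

Target arrival in UTC: 02:00 − 9:00 = 17:00 on Jan 16.
Subtract 25 hours and 15 minutes → departure 15:45 UTC on Jan 15.
Mumbai is UTC+5:30: 15:45 + 5:30 = 21:15 on Jan 15.

21:15 on Jan 15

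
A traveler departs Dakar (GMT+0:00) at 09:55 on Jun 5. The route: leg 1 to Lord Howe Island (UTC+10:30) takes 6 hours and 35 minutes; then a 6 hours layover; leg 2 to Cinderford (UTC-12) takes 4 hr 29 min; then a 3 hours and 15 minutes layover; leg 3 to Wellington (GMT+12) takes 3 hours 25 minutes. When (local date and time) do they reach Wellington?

21:39 on Jun 6

Dakar is at UTC+0, so departure is already 09:55 UTC on Jun 5.
Add 6 hours 35 minutes leg 1 → 16:30 UTC.
Add 6 hours layover in Lord Howe Island → 22:30 UTC.
Add 4 hours 29 minutes leg 2 → 02:59 UTC (Jun 6).
Add 3 hours and 15 minutes layover in Cinderford → 06:14 UTC.
Add 3 hours 25 minutes leg 3 → 09:39 UTC.
Wellington is UTC+12:00, so local arrival = 09:39 + 12:00 = 21:39 on Jun 6.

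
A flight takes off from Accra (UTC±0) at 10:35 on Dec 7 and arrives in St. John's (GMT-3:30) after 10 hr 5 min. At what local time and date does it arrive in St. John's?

St. John's is 3:30 behind Accra.
After 10 hours 5 minutes it is 20:40 in Accra.
Shift by the zone difference: 20:40 − 3:30 = 17:10 on Dec 7 in St. John's.

17:10 on December 7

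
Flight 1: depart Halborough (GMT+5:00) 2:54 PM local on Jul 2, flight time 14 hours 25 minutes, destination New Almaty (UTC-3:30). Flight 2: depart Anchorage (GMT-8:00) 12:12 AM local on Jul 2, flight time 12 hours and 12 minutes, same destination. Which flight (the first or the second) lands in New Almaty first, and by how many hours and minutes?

the second, by 3 hours 55 minutes

Flight 1 in UTC: 2:54 PM − 5:00 = 9:54 AM on Jul 2.
+14 hours 25 minutes → arrive 12:19 AM UTC on Jul 3.
Flight 2 in UTC: 12:12 AM + 8:00 = 8:12 AM on Jul 2.
+12 hours 12 minutes → arrive 8:24 PM UTC on Jul 2.
Flight 2 lands earlier by 3 hours 55 minutes.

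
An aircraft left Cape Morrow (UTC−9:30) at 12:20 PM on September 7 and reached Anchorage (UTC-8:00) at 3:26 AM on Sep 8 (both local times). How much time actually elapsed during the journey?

Departure in UTC: 12:20 PM + 9:30 = 9:50 PM on Sep 7.
Arrival in UTC: 3:26 AM + 8:00 = 11:26 AM on Sep 8.
Elapsed = 11:26 AM − 9:50 PM (+1 day) = 13 hours 36 minutes.

13 hours 36 minutes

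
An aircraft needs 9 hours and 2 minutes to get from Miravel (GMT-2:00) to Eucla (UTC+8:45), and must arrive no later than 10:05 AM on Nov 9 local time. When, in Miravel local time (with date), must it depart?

2:18 PM on November 8

Target arrival in UTC: 10:05 AM − 8:45 = 1:20 AM on Nov 9.
Subtract 9 hours and 2 minutes → departure 4:18 PM UTC on Nov 8.
Miravel is UTC−2:00: 4:18 PM − 2:00 = 2:18 PM on Nov 8.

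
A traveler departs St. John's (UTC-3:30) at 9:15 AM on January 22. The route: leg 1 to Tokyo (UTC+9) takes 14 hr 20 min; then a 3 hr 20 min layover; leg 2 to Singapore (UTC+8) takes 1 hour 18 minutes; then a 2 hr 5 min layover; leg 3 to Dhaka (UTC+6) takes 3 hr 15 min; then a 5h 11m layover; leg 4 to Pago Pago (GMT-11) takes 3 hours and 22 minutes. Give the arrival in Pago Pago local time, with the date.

10:36 AM on Jan 23

Convert departure to UTC: 9:15 AM + 3:30 = 12:45 PM UTC on Jan 22.
Add 14 hours and 20 minutes leg 1 → 3:05 AM UTC (Jan 23).
Add 3 hours 20 minutes layover in Tokyo → 6:25 AM UTC.
Add 1 hour 18 minutes leg 2 → 7:43 AM UTC.
Add 2 hours and 5 minutes layover in Singapore → 9:48 AM UTC.
Add 3 hours and 15 minutes leg 3 → 1:03 PM UTC.
Add 5 hours and 11 minutes layover in Dhaka → 6:14 PM UTC.
Add 3 hours and 22 minutes leg 4 → 9:36 PM UTC.
Pago Pago is UTC−11:00, so local arrival = 9:36 PM − 11:00 = 10:36 AM on Jan 23.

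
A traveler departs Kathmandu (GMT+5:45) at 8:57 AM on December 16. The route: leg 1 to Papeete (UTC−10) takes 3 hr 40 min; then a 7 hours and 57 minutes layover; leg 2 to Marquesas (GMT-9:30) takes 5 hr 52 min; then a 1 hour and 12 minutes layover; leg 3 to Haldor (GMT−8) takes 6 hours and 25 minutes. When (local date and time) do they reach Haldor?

Convert departure to UTC: 8:57 AM − 5:45 = 3:12 AM UTC on Dec 16.
Add 3 hours 40 minutes leg 1 → 6:52 AM UTC.
Add 7 hours 57 minutes layover in Papeete → 2:49 PM UTC.
Add 5 hours 52 minutes leg 2 → 8:41 PM UTC.
Add 1 hour and 12 minutes layover in Marquesas → 9:53 PM UTC.
Add 6 hours and 25 minutes leg 3 → 4:18 AM UTC (Dec 17).
Haldor is UTC−8:00, so local arrival = 4:18 AM − 8:00 = 8:18 PM on Dec 16.

8:18 PM on December 16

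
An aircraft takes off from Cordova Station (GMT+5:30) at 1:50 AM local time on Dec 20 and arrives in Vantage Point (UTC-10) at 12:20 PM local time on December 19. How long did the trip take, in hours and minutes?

Departure in UTC: 1:50 AM − 5:30 = 8:20 PM on Dec 19.
Arrival in UTC: 12:20 PM + 10:00 = 10:20 PM on Dec 19.
Elapsed = 10:20 PM − 8:20 PM = 2 hours.

2 hours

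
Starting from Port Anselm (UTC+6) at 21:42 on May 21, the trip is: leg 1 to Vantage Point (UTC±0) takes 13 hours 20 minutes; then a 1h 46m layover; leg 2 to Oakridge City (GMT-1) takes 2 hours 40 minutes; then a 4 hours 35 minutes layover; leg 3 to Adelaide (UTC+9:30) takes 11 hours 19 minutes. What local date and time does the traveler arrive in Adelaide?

10:52 on May 23

Convert departure to UTC: 21:42 − 6:00 = 15:42 UTC on May 21.
Add 13 hours and 20 minutes leg 1 → 05:02 UTC (May 22).
Add 1 hour and 46 minutes layover in Vantage Point → 06:48 UTC.
Add 2 hours and 40 minutes leg 2 → 09:28 UTC.
Add 4 hours 35 minutes layover in Oakridge City → 14:03 UTC.
Add 11 hours and 19 minutes leg 3 → 01:22 UTC (May 23).
Adelaide is UTC+9:30, so local arrival = 01:22 + 9:30 = 10:52 on May 23.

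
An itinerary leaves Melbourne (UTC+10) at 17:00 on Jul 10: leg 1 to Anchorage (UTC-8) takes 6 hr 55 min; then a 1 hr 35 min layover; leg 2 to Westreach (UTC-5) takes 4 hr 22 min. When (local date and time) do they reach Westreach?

14:52 on July 10

Convert departure to UTC: 17:00 − 10:00 = 07:00 UTC on Jul 10.
Add 6 hours 55 minutes leg 1 → 13:55 UTC.
Add 1 hour 35 minutes layover in Anchorage → 15:30 UTC.
Add 4 hours and 22 minutes leg 2 → 19:52 UTC.
Westreach is UTC−5:00, so local arrival = 19:52 − 5:00 = 14:52 on Jul 10.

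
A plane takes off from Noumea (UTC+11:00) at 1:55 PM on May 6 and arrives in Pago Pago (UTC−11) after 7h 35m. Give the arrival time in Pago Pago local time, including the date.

11:30 PM on May 5

Convert departure to UTC: 1:55 PM − 11:00 = 2:55 AM UTC on May 6.
Add 7 hours and 35 minutes travel time → 10:30 AM UTC.
Pago Pago is UTC−11:00, so local arrival = 10:30 AM − 11:00 = 11:30 PM on May 5.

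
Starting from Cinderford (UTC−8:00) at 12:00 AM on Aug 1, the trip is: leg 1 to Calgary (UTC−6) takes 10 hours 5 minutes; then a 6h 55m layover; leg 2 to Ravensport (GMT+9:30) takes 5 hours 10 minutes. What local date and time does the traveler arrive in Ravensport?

Convert departure to UTC: 12:00 AM + 8:00 = 8:00 AM UTC on Aug 1.
Add 10 hours 5 minutes leg 1 → 6:05 PM UTC.
Add 6 hours 55 minutes layover in Calgary → 1:00 AM UTC (Aug 2).
Add 5 hours and 10 minutes leg 2 → 6:10 AM UTC.
Ravensport is UTC+9:30, so local arrival = 6:10 AM + 9:30 = 3:40 PM on Aug 2.

3:40 PM on August 2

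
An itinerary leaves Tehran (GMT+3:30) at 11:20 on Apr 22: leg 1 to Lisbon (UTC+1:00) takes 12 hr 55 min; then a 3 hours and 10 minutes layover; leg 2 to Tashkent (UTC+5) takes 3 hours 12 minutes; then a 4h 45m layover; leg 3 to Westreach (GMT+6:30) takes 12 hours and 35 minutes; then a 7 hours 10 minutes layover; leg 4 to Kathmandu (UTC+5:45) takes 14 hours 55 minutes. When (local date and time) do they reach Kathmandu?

00:17 on April 25

Convert departure to UTC: 11:20 − 3:30 = 07:50 UTC on Apr 22.
Add 12 hours and 55 minutes leg 1 → 20:45 UTC.
Add 3 hours and 10 minutes layover in Lisbon → 23:55 UTC.
Add 3 hours 12 minutes leg 2 → 03:07 UTC (Apr 23).
Add 4 hours 45 minutes layover in Tashkent → 07:52 UTC.
Add 12 hours 35 minutes leg 3 → 20:27 UTC.
Add 7 hours 10 minutes layover in Westreach → 03:37 UTC (Apr 24).
Add 14 hours and 55 minutes leg 4 → 18:32 UTC.
Kathmandu is UTC+5:45, so local arrival = 18:32 + 5:45 = 00:17 on Apr 25.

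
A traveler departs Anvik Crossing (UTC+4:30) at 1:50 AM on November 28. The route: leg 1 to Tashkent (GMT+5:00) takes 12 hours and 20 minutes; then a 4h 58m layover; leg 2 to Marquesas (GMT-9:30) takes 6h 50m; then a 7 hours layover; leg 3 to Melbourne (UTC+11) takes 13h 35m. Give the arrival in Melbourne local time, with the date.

Convert departure to UTC: 1:50 AM − 4:30 = 9:20 PM UTC on Nov 27.
Add 12 hours and 20 minutes leg 1 → 9:40 AM UTC (Nov 28).
Add 4 hours 58 minutes layover in Tashkent → 2:38 PM UTC.
Add 6 hours 50 minutes leg 2 → 9:28 PM UTC.
Add 7 hours layover in Marquesas → 4:28 AM UTC (Nov 29).
Add 13 hours 35 minutes leg 3 → 6:03 PM UTC.
Melbourne is UTC+11:00, so local arrival = 6:03 PM + 11:00 = 5:03 AM on Nov 30.

5:03 AM on November 30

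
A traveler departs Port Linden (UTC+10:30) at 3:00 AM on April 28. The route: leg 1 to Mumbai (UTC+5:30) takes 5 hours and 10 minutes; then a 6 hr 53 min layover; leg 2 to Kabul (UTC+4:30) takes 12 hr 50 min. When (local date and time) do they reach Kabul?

9:53 PM on April 28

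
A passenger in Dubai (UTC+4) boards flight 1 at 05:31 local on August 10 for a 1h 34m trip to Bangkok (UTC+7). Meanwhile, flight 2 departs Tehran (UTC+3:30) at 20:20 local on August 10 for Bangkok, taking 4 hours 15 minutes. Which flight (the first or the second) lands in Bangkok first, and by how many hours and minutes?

the first, by 18 hours

Flight 1 in UTC: 05:31 − 4:00 = 01:31 on Aug 10.
+1 hour and 34 minutes → arrive 03:05 UTC on Aug 10.
Flight 2 in UTC: 20:20 − 3:30 = 16:50 on Aug 10.
+4 hours and 15 minutes → arrive 21:05 UTC on Aug 10.
Flight 1 lands earlier by 18 hours.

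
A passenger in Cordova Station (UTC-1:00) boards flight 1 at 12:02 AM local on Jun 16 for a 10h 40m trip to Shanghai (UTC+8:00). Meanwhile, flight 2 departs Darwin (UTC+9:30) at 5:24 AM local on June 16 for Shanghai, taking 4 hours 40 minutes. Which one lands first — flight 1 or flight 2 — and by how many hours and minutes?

Flight 1 in UTC: 12:02 AM + 1:00 = 1:02 AM on Jun 16.
+10 hours 40 minutes → arrive 11:42 AM UTC on Jun 16.
Flight 2 in UTC: 5:24 AM − 9:30 = 7:54 PM on Jun 15.
+4 hours 40 minutes → arrive 12:34 AM UTC on Jun 16.
Flight 2 lands earlier by 11 hours 8 minutes.

the second, by 11 hours 8 minutes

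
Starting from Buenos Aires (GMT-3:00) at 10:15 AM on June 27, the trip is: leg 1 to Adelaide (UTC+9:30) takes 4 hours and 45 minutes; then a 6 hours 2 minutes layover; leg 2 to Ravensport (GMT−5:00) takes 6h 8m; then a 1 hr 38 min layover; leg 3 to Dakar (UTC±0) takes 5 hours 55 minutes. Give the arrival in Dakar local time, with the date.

Convert departure to UTC: 10:15 AM + 3:00 = 1:15 PM UTC on Jun 27.
Add 4 hours 45 minutes leg 1 → 6:00 PM UTC.
Add 6 hours 2 minutes layover in Adelaide → 12:02 AM UTC (Jun 28).
Add 6 hours 8 minutes leg 2 → 6:10 AM UTC.
Add 1 hour 38 minutes layover in Ravensport → 7:48 AM UTC.
Add 5 hours 55 minutes leg 3 → 1:43 PM UTC.
Dakar is UTC+0, so local arrival is the same: 1:43 PM on Jun 28.

1:43 PM on Jun 28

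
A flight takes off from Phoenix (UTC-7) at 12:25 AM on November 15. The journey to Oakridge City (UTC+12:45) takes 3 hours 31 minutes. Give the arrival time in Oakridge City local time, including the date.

11:41 PM on November 15

Oakridge City is 19:45 ahead of Phoenix.
After 3 hours and 31 minutes it is 3:56 AM in Phoenix.
Shift by the zone difference: 3:56 AM + 19:45 = 11:41 PM on Nov 15 in Oakridge City.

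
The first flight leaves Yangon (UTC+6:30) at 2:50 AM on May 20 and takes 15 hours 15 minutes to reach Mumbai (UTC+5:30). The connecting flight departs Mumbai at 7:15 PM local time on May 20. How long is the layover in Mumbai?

Convert departure to UTC: 2:50 AM − 6:30 = 8:20 PM UTC on May 19.
Add 15 hours and 15 minutes flight time → 11:35 AM UTC (May 20).
Mumbai is UTC+5:30, so local arrival = 11:35 AM + 5:30 = 5:05 PM on May 20.
Layover = 7:15 PM − 5:05 PM = 2 hours 10 minutes.

2 hours 10 minutes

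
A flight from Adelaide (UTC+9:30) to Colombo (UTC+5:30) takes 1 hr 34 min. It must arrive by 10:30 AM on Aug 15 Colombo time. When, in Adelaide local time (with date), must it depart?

12:56 PM on August 15

Target arrival in UTC: 10:30 AM − 5:30 = 5:00 AM on Aug 15.
Subtract 1 hour 34 minutes → departure 3:26 AM UTC on Aug 15.
Adelaide is UTC+9:30: 3:26 AM + 9:30 = 12:56 PM on Aug 15.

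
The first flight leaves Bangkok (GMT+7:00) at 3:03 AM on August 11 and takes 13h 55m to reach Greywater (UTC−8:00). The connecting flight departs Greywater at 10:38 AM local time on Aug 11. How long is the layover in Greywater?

Convert departure to UTC: 3:03 AM − 7:00 = 8:03 PM UTC on Aug 10.
Add 13 hours and 55 minutes flight time → 9:58 AM UTC (Aug 11).
Greywater is UTC−8:00, so local arrival = 9:58 AM − 8:00 = 1:58 AM on Aug 11.
Layover = 10:38 AM − 1:58 AM = 8 hours 40 minutes.

8 hours 40 minutes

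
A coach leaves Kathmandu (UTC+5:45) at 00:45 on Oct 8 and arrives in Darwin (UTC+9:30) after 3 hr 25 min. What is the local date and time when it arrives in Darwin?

07:55 on October 8

Darwin is 3:45 ahead of Kathmandu.
After 3 hours and 25 minutes it is 04:10 in Kathmandu.
Shift by the zone difference: 04:10 + 3:45 = 07:55 on Oct 8 in Darwin.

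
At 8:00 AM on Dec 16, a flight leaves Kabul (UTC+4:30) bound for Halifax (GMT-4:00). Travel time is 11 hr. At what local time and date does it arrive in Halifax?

Convert departure to UTC: 8:00 AM − 4:30 = 3:30 AM UTC on Dec 16.
Add 11 hours travel time → 2:30 PM UTC.
Halifax is UTC−4:00, so local arrival = 2:30 PM − 4:00 = 10:30 AM on Dec 16.

10:30 AM on December 16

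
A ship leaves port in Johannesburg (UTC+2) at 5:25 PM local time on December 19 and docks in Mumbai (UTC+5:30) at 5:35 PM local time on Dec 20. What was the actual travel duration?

20 hours 40 minutes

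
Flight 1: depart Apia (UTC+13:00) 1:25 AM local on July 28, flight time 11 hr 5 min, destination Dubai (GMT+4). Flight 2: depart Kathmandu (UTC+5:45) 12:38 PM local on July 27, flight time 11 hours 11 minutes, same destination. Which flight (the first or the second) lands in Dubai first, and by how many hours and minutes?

Flight 1 in UTC: 1:25 AM − 13:00 = 12:25 PM on Jul 27.
+11 hours 5 minutes → arrive 11:30 PM UTC on Jul 27.
Flight 2 in UTC: 12:38 PM − 5:45 = 6:53 AM on Jul 27.
+11 hours and 11 minutes → arrive 6:04 PM UTC on Jul 27.
Flight 2 lands earlier by 5 hours 26 minutes.

the second, by 5 hours 26 minutes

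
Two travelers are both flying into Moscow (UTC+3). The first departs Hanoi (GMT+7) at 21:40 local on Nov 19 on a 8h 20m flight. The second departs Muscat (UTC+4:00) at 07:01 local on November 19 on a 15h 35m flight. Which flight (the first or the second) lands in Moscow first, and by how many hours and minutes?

the second, by 4 hours 24 minutes

Flight 1 in UTC: 21:40 − 7:00 = 14:40 on Nov 19.
+8 hours and 20 minutes → arrive 23:00 UTC on Nov 19.
Flight 2 in UTC: 07:01 − 4:00 = 03:01 on Nov 19.
+15 hours 35 minutes → arrive 18:36 UTC on Nov 19.
Flight 2 lands earlier by 4 hours 24 minutes.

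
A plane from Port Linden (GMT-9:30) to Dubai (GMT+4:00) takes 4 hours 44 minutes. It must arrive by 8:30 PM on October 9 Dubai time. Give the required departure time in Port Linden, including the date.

2:16 AM on Oct 9

Target arrival in UTC: 8:30 PM − 4:00 = 4:30 PM on Oct 9.
Subtract 4 hours and 44 minutes → departure 11:46 AM UTC on Oct 9.
Port Linden is UTC−9:30: 11:46 AM − 9:30 = 2:16 AM on Oct 9.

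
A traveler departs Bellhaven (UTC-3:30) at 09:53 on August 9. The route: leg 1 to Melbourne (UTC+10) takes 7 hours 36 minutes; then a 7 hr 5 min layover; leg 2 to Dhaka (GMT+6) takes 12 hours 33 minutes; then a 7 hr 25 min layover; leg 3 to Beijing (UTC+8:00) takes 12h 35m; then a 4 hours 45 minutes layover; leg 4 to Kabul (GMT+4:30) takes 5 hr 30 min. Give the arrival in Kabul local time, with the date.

Convert departure to UTC: 09:53 + 3:30 = 13:23 UTC on Aug 9.
Add 7 hours 36 minutes leg 1 → 20:59 UTC.
Add 7 hours 5 minutes layover in Melbourne → 04:04 UTC (Aug 10).
Add 12 hours and 33 minutes leg 2 → 16:37 UTC.
Add 7 hours 25 minutes layover in Dhaka → 00:02 UTC (Aug 11).
Add 12 hours and 35 minutes leg 3 → 12:37 UTC.
Add 4 hours 45 minutes layover in Beijing → 17:22 UTC.
Add 5 hours 30 minutes leg 4 → 22:52 UTC.
Kabul is UTC+4:30, so local arrival = 22:52 + 4:30 = 03:22 on Aug 12.

03:22 on Aug 12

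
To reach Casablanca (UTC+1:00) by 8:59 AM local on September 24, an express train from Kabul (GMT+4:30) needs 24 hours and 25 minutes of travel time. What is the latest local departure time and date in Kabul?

12:04 PM on September 23

Target arrival in UTC: 8:59 AM − 1:00 = 7:59 AM on Sep 24.
Subtract 24 hours and 25 minutes → departure 7:34 AM UTC on Sep 23.
Kabul is UTC+4:30: 7:34 AM + 4:30 = 12:04 PM on Sep 23.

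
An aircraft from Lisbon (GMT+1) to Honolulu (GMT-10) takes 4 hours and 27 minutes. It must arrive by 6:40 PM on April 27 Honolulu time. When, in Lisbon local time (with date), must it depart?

Target arrival in UTC: 6:40 PM + 10:00 = 4:40 AM on Apr 28.
Subtract 4 hours 27 minutes → departure 12:13 AM UTC on Apr 28.
Lisbon is UTC+1:00: 12:13 AM + 1:00 = 1:13 AM on Apr 28.

1:13 AM on Apr 28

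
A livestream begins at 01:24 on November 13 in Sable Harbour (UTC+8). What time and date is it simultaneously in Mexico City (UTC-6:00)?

11:24 on November 12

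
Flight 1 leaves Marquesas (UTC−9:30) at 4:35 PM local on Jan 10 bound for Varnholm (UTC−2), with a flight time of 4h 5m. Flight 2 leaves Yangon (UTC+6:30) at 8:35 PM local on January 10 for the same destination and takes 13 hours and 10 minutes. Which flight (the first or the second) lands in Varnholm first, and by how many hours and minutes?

Flight 1 in UTC: 4:35 PM + 9:30 = 2:05 AM on Jan 11.
+4 hours and 5 minutes → arrive 6:10 AM UTC on Jan 11.
Flight 2 in UTC: 8:35 PM − 6:30 = 2:05 PM on Jan 10.
+13 hours and 10 minutes → arrive 3:15 AM UTC on Jan 11.
Flight 2 lands earlier by 2 hours 55 minutes.

the second, by 2 hours 55 minutes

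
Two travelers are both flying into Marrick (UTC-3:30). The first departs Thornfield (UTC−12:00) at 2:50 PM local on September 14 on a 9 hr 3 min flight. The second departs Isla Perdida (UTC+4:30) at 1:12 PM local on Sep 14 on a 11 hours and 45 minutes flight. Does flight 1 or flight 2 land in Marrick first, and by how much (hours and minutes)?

Flight 1 in UTC: 2:50 PM + 12:00 = 2:50 AM on Sep 15.
+9 hours and 3 minutes → arrive 11:53 AM UTC on Sep 15.
Flight 2 in UTC: 1:12 PM − 4:30 = 8:42 AM on Sep 14.
+11 hours 45 minutes → arrive 8:27 PM UTC on Sep 14.
Flight 2 lands earlier by 15 hours 26 minutes.

the second, by 15 hours 26 minutes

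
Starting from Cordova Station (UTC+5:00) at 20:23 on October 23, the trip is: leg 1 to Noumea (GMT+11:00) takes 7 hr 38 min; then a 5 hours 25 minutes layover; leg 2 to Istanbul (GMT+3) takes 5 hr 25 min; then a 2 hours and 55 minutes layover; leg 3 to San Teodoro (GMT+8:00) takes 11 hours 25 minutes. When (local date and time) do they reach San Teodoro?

08:11 on Oct 25

Convert departure to UTC: 20:23 − 5:00 = 15:23 UTC on Oct 23.
Add 7 hours 38 minutes leg 1 → 23:01 UTC.
Add 5 hours and 25 minutes layover in Noumea → 04:26 UTC (Oct 24).
Add 5 hours 25 minutes leg 2 → 09:51 UTC.
Add 2 hours 55 minutes layover in Istanbul → 12:46 UTC.
Add 11 hours 25 minutes leg 3 → 00:11 UTC (Oct 25).
San Teodoro is UTC+8:00, so local arrival = 00:11 + 8:00 = 08:11 on Oct 25.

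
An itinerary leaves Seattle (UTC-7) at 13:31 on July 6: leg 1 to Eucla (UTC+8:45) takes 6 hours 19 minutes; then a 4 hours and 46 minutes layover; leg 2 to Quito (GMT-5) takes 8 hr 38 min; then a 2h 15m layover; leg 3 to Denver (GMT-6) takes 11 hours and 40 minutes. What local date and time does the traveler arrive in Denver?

Convert departure to UTC: 13:31 + 7:00 = 20:31 UTC on Jul 6.
Add 6 hours and 19 minutes leg 1 → 02:50 UTC (Jul 7).
Add 4 hours and 46 minutes layover in Eucla → 07:36 UTC.
Add 8 hours and 38 minutes leg 2 → 16:14 UTC.
Add 2 hours and 15 minutes layover in Quito → 18:29 UTC.
Add 11 hours 40 minutes leg 3 → 06:09 UTC (Jul 8).
Denver is UTC−6:00, so local arrival = 06:09 − 6:00 = 00:09 on Jul 8.

00:09 on Jul 8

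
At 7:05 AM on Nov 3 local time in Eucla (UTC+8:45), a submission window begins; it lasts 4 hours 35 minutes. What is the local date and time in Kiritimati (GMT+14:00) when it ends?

Convert start to UTC: 7:05 AM − 8:45 = 10:20 PM UTC on Nov 2.
Add 4 hours 35 minutes duration → 2:55 AM UTC (Nov 3).
Kiritimati is UTC+14:00, so local end time = 2:55 AM + 14:00 = 4:55 PM on Nov 3.

4:55 PM on Nov 3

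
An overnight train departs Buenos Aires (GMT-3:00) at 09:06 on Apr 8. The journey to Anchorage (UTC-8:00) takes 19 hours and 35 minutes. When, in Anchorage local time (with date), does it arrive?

Convert departure to UTC: 09:06 + 3:00 = 12:06 UTC on Apr 8.
Add 19 hours 35 minutes travel time → 07:41 UTC (Apr 9).
Anchorage is UTC−8:00, so local arrival = 07:41 − 8:00 = 23:41 on Apr 8.

23:41 on Apr 8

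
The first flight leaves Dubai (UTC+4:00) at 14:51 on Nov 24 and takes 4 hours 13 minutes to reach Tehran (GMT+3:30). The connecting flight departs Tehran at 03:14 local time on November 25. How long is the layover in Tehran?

8 hours 40 minutes

Convert departure to UTC: 14:51 − 4:00 = 10:51 UTC on Nov 24.
Add 4 hours and 13 minutes flight time → 15:04 UTC.
Tehran is UTC+3:30, so local arrival = 15:04 + 3:30 = 18:34 on Nov 24.
Layover = 03:14 − 18:34 (+1 day) = 8 hours 40 minutes.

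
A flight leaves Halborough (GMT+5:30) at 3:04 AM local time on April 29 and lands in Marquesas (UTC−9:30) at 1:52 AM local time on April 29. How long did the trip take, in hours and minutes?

13 hours 48 minutes

Marquesas is 15:00 behind Halborough.
Clock-face elapsed time (ignoring zones) is −1 hour 12 minutes.
Actual elapsed = −1 hour 12 minutes + 15:00 = 13 hours 48 minutes.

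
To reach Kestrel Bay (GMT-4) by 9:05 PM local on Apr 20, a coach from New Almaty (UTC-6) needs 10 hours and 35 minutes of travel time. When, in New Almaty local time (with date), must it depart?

8:30 AM on Apr 20

Target arrival in UTC: 9:05 PM + 4:00 = 1:05 AM on Apr 21.
Subtract 10 hours 35 minutes → departure 2:30 PM UTC on Apr 20.
New Almaty is UTC−6:00: 2:30 PM − 6:00 = 8:30 AM on Apr 20.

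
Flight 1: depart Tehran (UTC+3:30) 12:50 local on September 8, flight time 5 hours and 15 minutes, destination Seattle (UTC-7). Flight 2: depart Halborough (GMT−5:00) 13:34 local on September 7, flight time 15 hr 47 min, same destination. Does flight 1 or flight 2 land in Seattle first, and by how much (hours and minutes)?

the second, by 4 hours 14 minutes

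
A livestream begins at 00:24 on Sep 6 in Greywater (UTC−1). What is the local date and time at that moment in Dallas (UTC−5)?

20:24 on Sep 5

In UTC: 00:24 + 1:00 = 01:24 on Sep 6.
Dallas is UTC−5:00: 01:24 − 5:00 = 20:24 on Sep 5.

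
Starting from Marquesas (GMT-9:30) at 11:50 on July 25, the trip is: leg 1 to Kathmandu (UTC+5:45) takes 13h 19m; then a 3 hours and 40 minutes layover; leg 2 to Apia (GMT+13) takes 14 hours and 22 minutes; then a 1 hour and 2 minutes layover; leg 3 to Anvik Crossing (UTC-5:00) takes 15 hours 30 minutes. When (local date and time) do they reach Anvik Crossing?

16:13 on July 27

Convert departure to UTC: 11:50 + 9:30 = 21:20 UTC on Jul 25.
Add 13 hours 19 minutes leg 1 → 10:39 UTC (Jul 26).
Add 3 hours 40 minutes layover in Kathmandu → 14:19 UTC.
Add 14 hours and 22 minutes leg 2 → 04:41 UTC (Jul 27).
Add 1 hour and 2 minutes layover in Apia → 05:43 UTC.
Add 15 hours and 30 minutes leg 3 → 21:13 UTC.
Anvik Crossing is UTC−5:00, so local arrival = 21:13 − 5:00 = 16:13 on Jul 27.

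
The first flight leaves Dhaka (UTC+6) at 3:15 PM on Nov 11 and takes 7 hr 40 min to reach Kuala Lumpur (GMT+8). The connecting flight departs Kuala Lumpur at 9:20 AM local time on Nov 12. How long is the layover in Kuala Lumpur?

8 hours 25 minutes

Convert departure to UTC: 3:15 PM − 6:00 = 9:15 AM UTC on Nov 11.
Add 7 hours and 40 minutes flight time → 4:55 PM UTC.
Kuala Lumpur is UTC+8:00, so local arrival = 4:55 PM + 8:00 = 12:55 AM on Nov 12.
Layover = 9:20 AM − 12:55 AM = 8 hours 25 minutes.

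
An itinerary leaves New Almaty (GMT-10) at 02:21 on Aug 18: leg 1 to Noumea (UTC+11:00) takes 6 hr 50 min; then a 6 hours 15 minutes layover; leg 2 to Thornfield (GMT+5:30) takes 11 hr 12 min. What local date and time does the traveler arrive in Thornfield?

Convert departure to UTC: 02:21 + 10:00 = 12:21 UTC on Aug 18.
Add 6 hours and 50 minutes leg 1 → 19:11 UTC.
Add 6 hours 15 minutes layover in Noumea → 01:26 UTC (Aug 19).
Add 11 hours 12 minutes leg 2 → 12:38 UTC.
Thornfield is UTC+5:30, so local arrival = 12:38 + 5:30 = 18:08 on Aug 19.

18:08 on Aug 19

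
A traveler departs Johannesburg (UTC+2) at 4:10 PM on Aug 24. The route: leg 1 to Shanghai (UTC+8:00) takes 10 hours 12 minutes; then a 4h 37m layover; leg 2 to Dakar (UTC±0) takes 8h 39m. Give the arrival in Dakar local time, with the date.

Convert departure to UTC: 4:10 PM − 2:00 = 2:10 PM UTC on Aug 24.
Add 10 hours and 12 minutes leg 1 → 12:22 AM UTC (Aug 25).
Add 4 hours and 37 minutes layover in Shanghai → 4:59 AM UTC.
Add 8 hours and 39 minutes leg 2 → 1:38 PM UTC.
Dakar is UTC+0, so local arrival is the same: 1:38 PM on Aug 25.

1:38 PM on Aug 25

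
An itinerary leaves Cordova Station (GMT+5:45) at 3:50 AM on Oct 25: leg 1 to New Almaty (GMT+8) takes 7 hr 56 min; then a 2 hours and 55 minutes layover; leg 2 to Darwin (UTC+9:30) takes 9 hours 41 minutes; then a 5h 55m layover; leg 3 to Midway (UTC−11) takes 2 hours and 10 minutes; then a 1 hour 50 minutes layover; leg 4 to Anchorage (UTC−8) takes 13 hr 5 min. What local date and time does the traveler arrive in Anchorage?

9:37 AM on Oct 26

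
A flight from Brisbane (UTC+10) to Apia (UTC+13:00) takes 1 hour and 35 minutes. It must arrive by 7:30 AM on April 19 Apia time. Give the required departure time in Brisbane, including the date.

2:55 AM on April 19

Target arrival in UTC: 7:30 AM − 13:00 = 6:30 PM on Apr 18.
Subtract 1 hour 35 minutes → departure 4:55 PM UTC on Apr 18.
Brisbane is UTC+10:00: 4:55 PM + 10:00 = 2:55 AM on Apr 19.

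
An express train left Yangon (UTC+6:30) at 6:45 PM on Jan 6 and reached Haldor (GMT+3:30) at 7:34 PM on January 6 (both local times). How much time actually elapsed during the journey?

3 hours 49 minutes

Departure in UTC: 6:45 PM − 6:30 = 12:15 PM on Jan 6.
Arrival in UTC: 7:34 PM − 3:30 = 4:04 PM on Jan 6.
Elapsed = 4:04 PM − 12:15 PM = 3 hours 49 minutes.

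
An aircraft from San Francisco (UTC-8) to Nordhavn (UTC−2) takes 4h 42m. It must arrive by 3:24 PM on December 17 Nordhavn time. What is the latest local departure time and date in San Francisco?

Target arrival in UTC: 3:24 PM + 2:00 = 5:24 PM on Dec 17.
Subtract 4 hours and 42 minutes → departure 12:42 PM UTC on Dec 17.
San Francisco is UTC−8:00: 12:42 PM − 8:00 = 4:42 AM on Dec 17.

4:42 AM on Dec 17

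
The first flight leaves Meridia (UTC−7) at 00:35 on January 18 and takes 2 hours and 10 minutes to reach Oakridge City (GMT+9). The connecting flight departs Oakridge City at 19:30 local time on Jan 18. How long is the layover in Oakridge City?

45 minutes

Convert departure to UTC: 00:35 + 7:00 = 07:35 UTC on Jan 18.
Add 2 hours and 10 minutes flight time → 09:45 UTC.
Oakridge City is UTC+9:00, so local arrival = 09:45 + 9:00 = 18:45 on Jan 18.
Layover = 19:30 − 18:45 = 45 minutes.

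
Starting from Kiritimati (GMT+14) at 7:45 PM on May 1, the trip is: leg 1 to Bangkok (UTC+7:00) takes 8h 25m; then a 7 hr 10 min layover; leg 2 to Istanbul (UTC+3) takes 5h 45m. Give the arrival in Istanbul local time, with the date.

Convert departure to UTC: 7:45 PM − 14:00 = 5:45 AM UTC on May 1.
Add 8 hours 25 minutes leg 1 → 2:10 PM UTC.
Add 7 hours and 10 minutes layover in Bangkok → 9:20 PM UTC.
Add 5 hours and 45 minutes leg 2 → 3:05 AM UTC (May 2).
Istanbul is UTC+3:00, so local arrival = 3:05 AM + 3:00 = 6:05 AM on May 2.

6:05 AM on May 2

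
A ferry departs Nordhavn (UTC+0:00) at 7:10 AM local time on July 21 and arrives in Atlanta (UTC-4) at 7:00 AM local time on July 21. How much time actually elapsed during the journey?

3 hours 50 minutes

Departure is already UTC: 7:10 AM on Jul 21.
Arrival in UTC: 7:00 AM + 4:00 = 11:00 AM on Jul 21.
Elapsed = 11:00 AM − 7:10 AM = 3 hours 50 minutes.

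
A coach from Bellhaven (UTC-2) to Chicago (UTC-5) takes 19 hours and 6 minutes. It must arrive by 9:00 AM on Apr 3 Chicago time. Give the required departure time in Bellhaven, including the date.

4:54 PM on Apr 2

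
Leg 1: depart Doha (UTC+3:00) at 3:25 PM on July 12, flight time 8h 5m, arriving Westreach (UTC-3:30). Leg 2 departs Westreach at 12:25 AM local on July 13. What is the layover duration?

7 hours 25 minutes

Convert departure to UTC: 3:25 PM − 3:00 = 12:25 PM UTC on Jul 12.
Add 8 hours 5 minutes flight time → 8:30 PM UTC.
Westreach is UTC−3:30, so local arrival = 8:30 PM − 3:30 = 5:00 PM on Jul 12.
Layover = 12:25 AM − 5:00 PM (+1 day) = 7 hours 25 minutes.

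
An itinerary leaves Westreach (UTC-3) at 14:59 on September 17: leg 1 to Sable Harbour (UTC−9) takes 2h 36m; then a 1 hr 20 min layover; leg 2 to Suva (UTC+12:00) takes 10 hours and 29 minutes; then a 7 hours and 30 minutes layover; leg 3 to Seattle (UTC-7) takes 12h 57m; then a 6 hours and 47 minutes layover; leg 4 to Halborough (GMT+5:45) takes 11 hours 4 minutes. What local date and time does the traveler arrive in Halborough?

04:27 on September 20

Convert departure to UTC: 14:59 + 3:00 = 17:59 UTC on Sep 17.
Add 2 hours 36 minutes leg 1 → 20:35 UTC.
Add 1 hour and 20 minutes layover in Sable Harbour → 21:55 UTC.
Add 10 hours and 29 minutes leg 2 → 08:24 UTC (Sep 18).
Add 7 hours 30 minutes layover in Suva → 15:54 UTC.
Add 12 hours 57 minutes leg 3 → 04:51 UTC (Sep 19).
Add 6 hours 47 minutes layover in Seattle → 11:38 UTC.
Add 11 hours and 4 minutes leg 4 → 22:42 UTC.
Halborough is UTC+5:45, so local arrival = 22:42 + 5:45 = 04:27 on Sep 20.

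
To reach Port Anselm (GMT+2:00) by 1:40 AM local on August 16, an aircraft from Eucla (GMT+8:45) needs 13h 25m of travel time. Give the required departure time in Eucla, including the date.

Target arrival in UTC: 1:40 AM − 2:00 = 11:40 PM on Aug 15.
Subtract 13 hours and 25 minutes → departure 10:15 AM UTC on Aug 15.
Eucla is UTC+8:45: 10:15 AM + 8:45 = 7:00 PM on Aug 15.

7:00 PM on August 15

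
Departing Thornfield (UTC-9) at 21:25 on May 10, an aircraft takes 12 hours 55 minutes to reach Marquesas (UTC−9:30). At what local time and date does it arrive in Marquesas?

Marquesas is 0:30 behind Thornfield.
After 12 hours and 55 minutes it is 10:20 (May 11) in Thornfield.
Shift by the zone difference: 10:20 − 0:30 = 09:50 on May 11 in Marquesas.

09:50 on May 11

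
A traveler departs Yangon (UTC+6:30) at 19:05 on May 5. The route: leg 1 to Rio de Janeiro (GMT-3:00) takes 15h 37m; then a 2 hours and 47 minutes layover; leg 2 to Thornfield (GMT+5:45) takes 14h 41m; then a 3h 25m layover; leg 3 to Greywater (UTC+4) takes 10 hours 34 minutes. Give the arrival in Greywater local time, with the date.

15:39 on May 7

Convert departure to UTC: 19:05 − 6:30 = 12:35 UTC on May 5.
Add 15 hours and 37 minutes leg 1 → 04:12 UTC (May 6).
Add 2 hours 47 minutes layover in Rio de Janeiro → 06:59 UTC.
Add 14 hours 41 minutes leg 2 → 21:40 UTC.
Add 3 hours 25 minutes layover in Thornfield → 01:05 UTC (May 7).
Add 10 hours and 34 minutes leg 3 → 11:39 UTC.
Greywater is UTC+4:00, so local arrival = 11:39 + 4:00 = 15:39 on May 7.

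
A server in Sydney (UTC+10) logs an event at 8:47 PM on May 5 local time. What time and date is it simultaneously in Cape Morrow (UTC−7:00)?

3:47 AM on May 5

Cape Morrow is 17:00 behind Sydney.
Shift by the zone difference: 8:47 PM − 17:00 = 3:47 AM on May 5 in Cape Morrow.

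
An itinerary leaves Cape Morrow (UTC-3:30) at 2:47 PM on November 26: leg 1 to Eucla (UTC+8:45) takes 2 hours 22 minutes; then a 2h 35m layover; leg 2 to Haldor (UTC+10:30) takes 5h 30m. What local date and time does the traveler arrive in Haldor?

3:14 PM on November 27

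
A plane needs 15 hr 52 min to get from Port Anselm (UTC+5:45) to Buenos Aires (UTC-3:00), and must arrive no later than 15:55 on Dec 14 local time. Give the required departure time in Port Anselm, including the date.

Target arrival in UTC: 15:55 + 3:00 = 18:55 on Dec 14.
Subtract 15 hours and 52 minutes → departure 03:03 UTC on Dec 14.
Port Anselm is UTC+5:45: 03:03 + 5:45 = 08:48 on Dec 14.

08:48 on December 14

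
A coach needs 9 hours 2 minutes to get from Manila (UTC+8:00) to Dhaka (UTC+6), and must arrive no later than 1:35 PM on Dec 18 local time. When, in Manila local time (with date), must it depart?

Target arrival in UTC: 1:35 PM − 6:00 = 7:35 AM on Dec 18.
Subtract 9 hours 2 minutes → departure 10:33 PM UTC on Dec 17.
Manila is UTC+8:00: 10:33 PM + 8:00 = 6:33 AM on Dec 18.

6:33 AM on December 18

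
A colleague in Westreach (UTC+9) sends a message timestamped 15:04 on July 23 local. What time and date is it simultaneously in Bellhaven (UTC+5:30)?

11:34 on July 23

Bellhaven is 3:30 behind Westreach.
Shift by the zone difference: 15:04 − 3:30 = 11:34 on Jul 23 in Bellhaven.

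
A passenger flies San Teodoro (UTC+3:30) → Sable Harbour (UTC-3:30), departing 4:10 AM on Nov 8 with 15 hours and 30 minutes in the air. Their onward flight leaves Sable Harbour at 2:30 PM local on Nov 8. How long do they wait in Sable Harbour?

1 hour 50 minutes

Convert departure to UTC: 4:10 AM − 3:30 = 12:40 AM UTC on Nov 8.
Add 15 hours and 30 minutes flight time → 4:10 PM UTC.
Sable Harbour is UTC−3:30, so local arrival = 4:10 PM − 3:30 = 12:40 PM on Nov 8.
Layover = 2:30 PM − 12:40 PM = 1 hour 50 minutes.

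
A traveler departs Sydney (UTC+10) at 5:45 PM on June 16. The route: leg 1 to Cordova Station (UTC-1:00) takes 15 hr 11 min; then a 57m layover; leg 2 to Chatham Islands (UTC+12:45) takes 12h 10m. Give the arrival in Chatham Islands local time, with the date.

12:48 AM on June 18

Convert departure to UTC: 5:45 PM − 10:00 = 7:45 AM UTC on Jun 16.
Add 15 hours 11 minutes leg 1 → 10:56 PM UTC.
Add 57 minutes layover in Cordova Station → 11:53 PM UTC.
Add 12 hours and 10 minutes leg 2 → 12:03 PM UTC (Jun 17).
Chatham Islands is UTC+12:45, so local arrival = 12:03 PM + 12:45 = 12:48 AM on Jun 18.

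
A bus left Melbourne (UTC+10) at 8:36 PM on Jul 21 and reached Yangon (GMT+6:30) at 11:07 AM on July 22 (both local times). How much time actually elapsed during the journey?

Yangon is 3:30 behind Melbourne.
Clock-face elapsed time (ignoring zones) is 14 hours 31 minutes.
Actual elapsed = 14 hours 31 minutes + 3:30 = 18 hours 1 minute.

18 hours 1 minute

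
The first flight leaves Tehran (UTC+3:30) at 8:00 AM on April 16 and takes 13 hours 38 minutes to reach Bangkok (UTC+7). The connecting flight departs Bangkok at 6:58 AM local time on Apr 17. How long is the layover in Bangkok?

5 hours 50 minutes

Convert departure to UTC: 8:00 AM − 3:30 = 4:30 AM UTC on Apr 16.
Add 13 hours 38 minutes flight time → 6:08 PM UTC.
Bangkok is UTC+7:00, so local arrival = 6:08 PM + 7:00 = 1:08 AM on Apr 17.
Layover = 6:58 AM − 1:08 AM = 5 hours 50 minutes.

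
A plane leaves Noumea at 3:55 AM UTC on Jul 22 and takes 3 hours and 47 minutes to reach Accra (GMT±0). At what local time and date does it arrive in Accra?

7:42 AM on July 22

Departure is given in UTC: 3:55 AM on Jul 22.
Add 3 hours and 47 minutes → 7:42 AM UTC.
Accra is UTC+0, so local arrival is 7:42 AM on Jul 22.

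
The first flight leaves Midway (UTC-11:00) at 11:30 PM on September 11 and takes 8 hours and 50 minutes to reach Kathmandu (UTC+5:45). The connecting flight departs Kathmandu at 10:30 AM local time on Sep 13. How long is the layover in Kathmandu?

9 hours 25 minutes

Convert departure to UTC: 11:30 PM + 11:00 = 10:30 AM UTC on Sep 12.
Add 8 hours 50 minutes flight time → 7:20 PM UTC.
Kathmandu is UTC+5:45, so local arrival = 7:20 PM + 5:45 = 1:05 AM on Sep 13.
Layover = 10:30 AM − 1:05 AM = 9 hours 25 minutes.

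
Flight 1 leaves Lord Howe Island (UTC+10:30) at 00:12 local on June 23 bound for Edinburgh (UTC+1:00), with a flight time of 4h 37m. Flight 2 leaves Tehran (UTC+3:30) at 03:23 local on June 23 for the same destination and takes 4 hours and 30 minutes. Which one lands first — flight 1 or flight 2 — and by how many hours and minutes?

the first, by 10 hours 4 minutes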